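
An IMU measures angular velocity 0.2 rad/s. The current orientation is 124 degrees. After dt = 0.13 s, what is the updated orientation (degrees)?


delta_theta = w * dt = 0.2 * 0.13 = 0.026 rad
= 1.4897 deg
theta_new = 124 + 1.4897 = 125.4897 deg


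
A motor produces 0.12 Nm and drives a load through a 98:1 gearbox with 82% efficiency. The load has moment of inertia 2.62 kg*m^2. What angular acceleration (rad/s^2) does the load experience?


tau_out = tau_motor * N * eta
= 0.12 * 98 * 0.82 = 9.6432 Nm
alpha = tau_out / I = 9.6432 / 2.62
= 3.6806 rad/s^2


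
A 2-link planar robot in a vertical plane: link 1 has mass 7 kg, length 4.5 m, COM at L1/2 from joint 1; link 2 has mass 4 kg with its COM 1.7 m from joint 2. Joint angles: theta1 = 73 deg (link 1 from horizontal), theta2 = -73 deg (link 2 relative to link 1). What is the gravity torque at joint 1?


Horizontal distance from joint 1 to link-1 COM:
  x_c1 = (L1/2)*cos(t1) = 2.25 * 0.2924 = 0.6578 m
Horizontal distance from joint 1 to link-2 COM:
  x_c2 = L1*cos(t1) + Lc2*cos(t1+t2)
       = 4.5*0.2924 + 1.7*1.0 = 3.0157 m
tau1 = m1*g*x_c1 + m2*g*x_c2
     = 7*9.81*0.6578 + 4*9.81*3.0157
     = 45.1736 + 118.335
     = 163.5086 Nm


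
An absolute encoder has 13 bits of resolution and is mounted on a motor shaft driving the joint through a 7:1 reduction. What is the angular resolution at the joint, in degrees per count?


counts = 2^13 = 8192
effective counts at joint = 8192 * 7 = 57344
resolution = 360 / 57344
= 0.0063 deg/count


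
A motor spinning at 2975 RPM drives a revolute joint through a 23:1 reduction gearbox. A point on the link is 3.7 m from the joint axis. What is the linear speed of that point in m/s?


omega_motor = 2975 * 2*pi/60 = 311.5413 rad/s
omega_joint = omega_motor / 23 = 13.5453 rad/s
v = omega_joint * r = 13.5453 * 3.7
= 50.1175 m/s


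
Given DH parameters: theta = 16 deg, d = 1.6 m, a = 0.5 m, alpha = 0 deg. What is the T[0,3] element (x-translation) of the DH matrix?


T[0,3] = a * cos(theta)
= 0.5 * cos(16 deg)
= 0.5 * 0.9613
= 0.4806


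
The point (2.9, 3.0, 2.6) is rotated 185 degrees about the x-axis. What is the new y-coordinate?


Rotation about x-axis: y' = y*cos(theta) - z*sin(theta)
= 3.0 * -0.9962 - 2.6 * -0.0872
= -2.762


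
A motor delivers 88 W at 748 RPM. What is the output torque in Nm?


omega = 748 * 2*pi/60 = 78.3304 rad/s
tau = P / omega = 88 / 78.3304
= 1.1234 Nm


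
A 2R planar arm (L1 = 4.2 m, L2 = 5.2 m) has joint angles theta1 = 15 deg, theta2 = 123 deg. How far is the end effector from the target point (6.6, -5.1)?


End effector via forward kinematics:
x = L1*cos(t1) + L2*cos(t1+t2) = 0.1925
y = L1*sin(t1) + L2*sin(t1+t2) = 4.5665
Distance to target:
d = sqrt((6.6 - 0.1925)^2 + (-5.1 - 4.5665)^2)
= sqrt(41.0556 + 93.4416)
= 11.5973 m


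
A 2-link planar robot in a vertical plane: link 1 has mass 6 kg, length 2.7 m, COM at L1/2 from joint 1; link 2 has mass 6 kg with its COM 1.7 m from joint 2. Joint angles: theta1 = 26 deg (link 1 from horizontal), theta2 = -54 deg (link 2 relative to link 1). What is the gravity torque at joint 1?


Horizontal distance from joint 1 to link-1 COM:
  x_c1 = (L1/2)*cos(t1) = 1.35 * 0.8988 = 1.2134 m
Horizontal distance from joint 1 to link-2 COM:
  x_c2 = L1*cos(t1) + Lc2*cos(t1+t2)
       = 2.7*0.8988 + 1.7*0.8829 = 3.9278 m
tau1 = m1*g*x_c1 + m2*g*x_c2
     = 6*9.81*1.2134 + 6*9.81*3.9278
     = 71.4191 + 231.1876
     = 302.6067 Nm


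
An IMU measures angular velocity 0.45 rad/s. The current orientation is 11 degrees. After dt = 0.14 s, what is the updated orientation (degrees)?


delta_theta = w * dt = 0.45 * 0.14 = 0.063 rad
= 3.6096 deg
theta_new = 11 + 3.6096 = 14.6096 deg


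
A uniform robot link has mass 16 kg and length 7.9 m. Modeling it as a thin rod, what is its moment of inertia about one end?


I = (1/3) * m * L^2
= (1/3) * 16 * 7.9^2
= 0.333333 * 16 * 62.41
= 332.8533 kg*m^2


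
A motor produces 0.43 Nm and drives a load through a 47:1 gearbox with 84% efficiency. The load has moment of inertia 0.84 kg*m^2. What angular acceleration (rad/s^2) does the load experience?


tau_out = tau_motor * N * eta
= 0.43 * 47 * 0.84 = 16.9764 Nm
alpha = tau_out / I = 16.9764 / 0.84
= 20.21 rad/s^2


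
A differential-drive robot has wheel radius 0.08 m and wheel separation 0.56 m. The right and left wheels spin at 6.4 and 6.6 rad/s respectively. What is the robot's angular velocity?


vR = r*wR = 0.08*6.4 = 0.512 m/s
vL = r*wL = 0.08*6.6 = 0.528 m/s
v = (vR+vL)/2 = 0.52 m/s
omega = (vR-vL)/L = -0.0286 rad/s
angular velocity = -0.0286 rad/s


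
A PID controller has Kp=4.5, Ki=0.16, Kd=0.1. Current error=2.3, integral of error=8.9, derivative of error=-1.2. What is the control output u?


u = Kp*e + Ki*int(e) + Kd*de/dt
= 4.5*2.3 + 0.16*8.9 + 0.1*(-1.2)
= 10.35 + 1.424 + -0.12
= 11.654


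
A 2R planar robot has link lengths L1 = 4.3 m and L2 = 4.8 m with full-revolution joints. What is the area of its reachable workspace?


r_max = L1 + L2 = 9.1 m
r_min = |L1 - L2| = 0.5 m
Area = pi*(r_max^2 - r_min^2)
= pi*(82.81 - 0.25)
= pi * 82.56
= 259.3699 m^2


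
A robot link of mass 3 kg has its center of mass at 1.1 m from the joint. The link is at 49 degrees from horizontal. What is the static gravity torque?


tau = m*g*L*cos(angle)
= 3 * 9.81 * 1.1 * cos(49 deg)
= 3 * 9.81 * 1.1 * 0.6561
= 21.2386 Nm


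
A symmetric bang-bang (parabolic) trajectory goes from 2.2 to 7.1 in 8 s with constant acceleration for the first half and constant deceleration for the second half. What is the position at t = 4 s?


Symmetric rest-to-rest: each phase covers (pf-p0)/2 in time T/2. 0.5*a*(T/2)^2 = (pf-p0)/2 => a = 4*(pf-p0)/T^2
a = 4*(7.1-2.2)/8^2 = 0.3062
t = 4 is in the acceleration phase (t <= T/2).
p = p0 + 0.5*a*t^2 = 2.2 + 0.5*0.3062*4^2
= 4.65


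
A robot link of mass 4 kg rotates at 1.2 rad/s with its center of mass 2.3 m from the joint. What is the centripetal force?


F = m * omega^2 * r
= 4 * 1.2^2 * 2.3
= 4 * 1.44 * 2.3
= 13.248 N


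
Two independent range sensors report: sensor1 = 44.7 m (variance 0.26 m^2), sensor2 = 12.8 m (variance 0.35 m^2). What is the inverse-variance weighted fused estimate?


w1 = (1/var1) / (1/var1 + 1/var2)
   = 3.8462 / (3.8462 + 2.8571) = 0.5738
w2 = 1 - w1 = 0.4262
fused = w1*s1 + w2*s2 = 25.6475 + 5.4557
= 31.1033 m


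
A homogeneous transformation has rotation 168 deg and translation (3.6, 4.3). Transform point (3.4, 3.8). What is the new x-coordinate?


x' = cos(theta)*px - sin(theta)*py + tx
= -0.9781*3.4 - 0.2079*3.8 + 3.6
= -0.5158


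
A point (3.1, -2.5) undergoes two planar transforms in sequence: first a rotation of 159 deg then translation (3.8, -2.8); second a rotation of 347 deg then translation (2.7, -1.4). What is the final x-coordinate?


After transform 1:
x1 = cos(159)*3.1 - sin(159)*-2.5 + 3.8 = 1.8018
y1 = sin(159)*3.1 + cos(159)*-2.5 + -2.8 = 0.6449
After transform 2:
x2 = cos(347)*1.8018 - sin(347)*0.6449 + 2.7
= 4.6007


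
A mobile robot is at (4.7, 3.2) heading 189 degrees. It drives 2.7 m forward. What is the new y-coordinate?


y_new = y0 + d*sin(theta)
= 3.2 + 2.7*sin(189)
= 3.2 + -0.4224
= 2.7776


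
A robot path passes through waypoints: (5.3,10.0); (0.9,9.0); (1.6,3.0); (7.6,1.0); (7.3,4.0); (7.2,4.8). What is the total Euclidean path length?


Segment lengths:
  seg1 = sqrt((-4.4)^2 + (-1.0)^2) = 4.5122
  seg2 = sqrt((0.7)^2 + (-6.0)^2) = 6.0407
  seg3 = sqrt((6.0)^2 + (-2.0)^2) = 6.3246
  seg4 = sqrt((-0.3)^2 + (3.0)^2) = 3.015
  seg5 = sqrt((-0.1)^2 + (0.8)^2) = 0.8062
Total = 20.6986


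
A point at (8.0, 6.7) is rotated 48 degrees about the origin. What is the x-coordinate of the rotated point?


x' = x*cos(theta) - y*sin(theta)
cos(48 deg) = 0.6691, sin(48 deg) = 0.7431
x' = 8.0 * 0.6691 - 6.7 * 0.7431
= 5.353 - 4.9791
= 0.374


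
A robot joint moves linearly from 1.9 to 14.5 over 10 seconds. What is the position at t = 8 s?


s = t/T = 8/10 = 0.8
p(t) = p0 + (pf-p0)*s
= 1.9 + (14.5 - 1.9) * 0.8
= 11.98


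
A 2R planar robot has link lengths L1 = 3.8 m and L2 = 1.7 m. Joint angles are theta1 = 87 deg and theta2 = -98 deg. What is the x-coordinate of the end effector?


Convert angles to radians: theta1 = 1.5184, theta2 = -1.7104
x = L1*cos(theta1) + L2*cos(theta1+theta2)
x = 0.1989 + 1.6688
x = 1.8676


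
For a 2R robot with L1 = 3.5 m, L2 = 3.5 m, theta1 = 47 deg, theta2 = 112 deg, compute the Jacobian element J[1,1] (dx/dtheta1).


J[1,1] = -L1*sin(t1) - L2*sin(t1+t2)
= -3.5*sin(47) - 3.5*sin(159)
= -3.814


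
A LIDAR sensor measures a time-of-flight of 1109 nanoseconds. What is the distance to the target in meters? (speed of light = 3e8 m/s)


tof = 1109 ns = 1.109e-06 s
dist = c * tof / 2
= 3e8 * 1.109e-06 / 2
= 166.35 m


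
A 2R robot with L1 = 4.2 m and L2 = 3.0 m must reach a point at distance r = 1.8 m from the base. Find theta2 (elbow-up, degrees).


cos(theta2) = (r^2 - L1^2 - L2^2) / (2*L1*L2)
cos(theta2) = (3.24 - 17.64 - 9.0) / 25.2
cos(theta2) = -0.928571
theta2 = 158.2132 degrees


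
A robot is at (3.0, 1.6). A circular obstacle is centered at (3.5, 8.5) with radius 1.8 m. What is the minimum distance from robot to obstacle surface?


center_dist = sqrt((3.0-3.5)^2 + (1.6-8.5)^2)
= sqrt(0.25 + 47.61)
= 6.9181
min_dist = center_dist - radius = 6.9181 - 1.8 = 5.1181 m


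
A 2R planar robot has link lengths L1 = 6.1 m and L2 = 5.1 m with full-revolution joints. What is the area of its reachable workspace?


r_max = L1 + L2 = 11.2 m
r_min = |L1 - L2| = 1.0 m
Area = pi*(r_max^2 - r_min^2)
= pi*(125.44 - 1.0)
= pi * 124.44
= 390.9398 m^2


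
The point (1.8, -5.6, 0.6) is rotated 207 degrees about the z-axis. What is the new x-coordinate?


Rotation about z-axis: x' = x*cos(theta) - y*sin(theta)
= 1.8 * -0.891 - -5.6 * -0.454
= -4.1462


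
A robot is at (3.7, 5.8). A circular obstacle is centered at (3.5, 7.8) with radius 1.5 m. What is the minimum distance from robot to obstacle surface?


center_dist = sqrt((3.7-3.5)^2 + (5.8-7.8)^2)
= sqrt(0.04 + 4.0)
= 2.01
min_dist = center_dist - radius = 2.01 - 1.5 = 0.51 m


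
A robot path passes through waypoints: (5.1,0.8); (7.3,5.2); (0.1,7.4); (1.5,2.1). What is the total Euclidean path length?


Segment lengths:
  seg1 = sqrt((2.2)^2 + (4.4)^2) = 4.9193
  seg2 = sqrt((-7.2)^2 + (2.2)^2) = 7.5286
  seg3 = sqrt((1.4)^2 + (-5.3)^2) = 5.4818
Total = 17.9297


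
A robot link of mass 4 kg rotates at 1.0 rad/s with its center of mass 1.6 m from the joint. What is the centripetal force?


F = m * omega^2 * r
= 4 * 1.0^2 * 1.6
= 4 * 1.0 * 1.6
= 6.4 N


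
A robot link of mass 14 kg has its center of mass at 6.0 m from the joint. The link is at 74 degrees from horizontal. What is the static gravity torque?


tau = m*g*L*cos(angle)
= 14 * 9.81 * 6.0 * cos(74 deg)
= 14 * 9.81 * 6.0 * 0.2756
= 227.1362 Nm


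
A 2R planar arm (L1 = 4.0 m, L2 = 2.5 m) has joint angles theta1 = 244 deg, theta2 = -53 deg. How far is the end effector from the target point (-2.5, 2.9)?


End effector via forward kinematics:
x = L1*cos(t1) + L2*cos(t1+t2) = -4.2076
y = L1*sin(t1) + L2*sin(t1+t2) = -4.0722
Distance to target:
d = sqrt((-2.5 - -4.2076)^2 + (2.9 - -4.0722)^2)
= sqrt(2.9157 + 48.6116)
= 7.1783 m


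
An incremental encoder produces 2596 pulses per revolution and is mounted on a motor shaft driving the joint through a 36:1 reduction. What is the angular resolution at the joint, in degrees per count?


counts per rev = 2596
effective counts at joint = 2596 * 36 = 93456
resolution = 360 / 93456
= 0.0039 deg/count


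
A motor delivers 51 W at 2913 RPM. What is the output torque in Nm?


omega = 2913 * 2*pi/60 = 305.0486 rad/s
tau = P / omega = 51 / 305.0486
= 0.1672 Nm


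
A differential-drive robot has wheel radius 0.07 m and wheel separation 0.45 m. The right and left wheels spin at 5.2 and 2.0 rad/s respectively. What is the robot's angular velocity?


vR = r*wR = 0.07*5.2 = 0.364 m/s
vL = r*wL = 0.07*2.0 = 0.14 m/s
v = (vR+vL)/2 = 0.252 m/s
omega = (vR-vL)/L = 0.4978 rad/s
angular velocity = 0.4978 rad/s


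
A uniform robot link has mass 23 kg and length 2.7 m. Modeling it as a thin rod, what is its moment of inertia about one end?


I = (1/3) * m * L^2
= (1/3) * 23 * 2.7^2
= 0.333333 * 23 * 7.29
= 55.89 kg*m^2


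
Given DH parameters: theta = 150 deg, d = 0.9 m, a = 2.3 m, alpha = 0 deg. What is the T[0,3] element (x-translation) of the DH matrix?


T[0,3] = a * cos(theta)
= 2.3 * cos(150 deg)
= 2.3 * -0.866
= -1.9919


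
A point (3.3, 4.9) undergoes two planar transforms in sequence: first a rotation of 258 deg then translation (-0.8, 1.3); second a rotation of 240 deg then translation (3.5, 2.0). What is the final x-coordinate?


After transform 1:
x1 = cos(258)*3.3 - sin(258)*4.9 + -0.8 = 3.3068
y1 = sin(258)*3.3 + cos(258)*4.9 + 1.3 = -2.9467
After transform 2:
x2 = cos(240)*3.3068 - sin(240)*-2.9467 + 3.5
= -0.7053


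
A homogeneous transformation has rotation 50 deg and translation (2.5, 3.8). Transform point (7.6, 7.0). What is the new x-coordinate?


x' = cos(theta)*px - sin(theta)*py + tx
= 0.6428*7.6 - 0.766*7.0 + 2.5
= 2.0229


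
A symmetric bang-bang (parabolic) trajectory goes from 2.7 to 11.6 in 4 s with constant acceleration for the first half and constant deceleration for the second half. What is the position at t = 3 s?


Symmetric rest-to-rest: each phase covers (pf-p0)/2 in time T/2. 0.5*a*(T/2)^2 = (pf-p0)/2 => a = 4*(pf-p0)/T^2
a = 4*(11.6-2.7)/4^2 = 2.225
t = 3 is in the deceleration phase (t > T/2).
p = pf - 0.5*a*(T-t)^2 = 11.6 - 0.5*2.225*1^2
= 10.4875


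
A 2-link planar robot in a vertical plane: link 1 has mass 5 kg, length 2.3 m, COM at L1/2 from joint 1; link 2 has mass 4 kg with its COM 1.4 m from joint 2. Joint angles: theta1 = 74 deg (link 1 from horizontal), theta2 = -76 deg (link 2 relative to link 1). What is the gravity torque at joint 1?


Horizontal distance from joint 1 to link-1 COM:
  x_c1 = (L1/2)*cos(t1) = 1.15 * 0.2756 = 0.317 m
Horizontal distance from joint 1 to link-2 COM:
  x_c2 = L1*cos(t1) + Lc2*cos(t1+t2)
       = 2.3*0.2756 + 1.4*0.9994 = 2.0331 m
tau1 = m1*g*x_c1 + m2*g*x_c2
     = 5*9.81*0.317 + 4*9.81*2.0331
     = 15.548 + 79.7794
     = 95.3274 Nm


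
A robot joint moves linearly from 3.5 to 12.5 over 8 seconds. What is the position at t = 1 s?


s = t/T = 1/8 = 0.125
p(t) = p0 + (pf-p0)*s
= 3.5 + (12.5 - 3.5) * 0.125
= 4.625


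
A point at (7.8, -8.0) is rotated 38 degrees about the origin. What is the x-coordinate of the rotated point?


x' = x*cos(theta) - y*sin(theta)
cos(38 deg) = 0.788, sin(38 deg) = 0.6157
x' = 7.8 * 0.788 - -8.0 * 0.6157
= 6.1465 - -4.9253
= 11.0718


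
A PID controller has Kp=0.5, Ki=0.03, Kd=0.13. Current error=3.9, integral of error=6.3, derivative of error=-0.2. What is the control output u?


u = Kp*e + Ki*int(e) + Kd*de/dt
= 0.5*3.9 + 0.03*6.3 + 0.13*(-0.2)
= 1.95 + 0.189 + -0.026
= 2.113


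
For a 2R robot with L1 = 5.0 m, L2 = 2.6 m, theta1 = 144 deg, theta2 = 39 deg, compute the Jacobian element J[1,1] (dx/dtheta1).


J[1,1] = -L1*sin(t1) - L2*sin(t1+t2)
= -5.0*sin(144) - 2.6*sin(183)
= -2.8029


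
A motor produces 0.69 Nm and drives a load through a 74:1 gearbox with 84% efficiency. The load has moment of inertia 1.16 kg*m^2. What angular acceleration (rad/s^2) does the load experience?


tau_out = tau_motor * N * eta
= 0.69 * 74 * 0.84 = 42.8904 Nm
alpha = tau_out / I = 42.8904 / 1.16
= 36.9745 rad/s^2


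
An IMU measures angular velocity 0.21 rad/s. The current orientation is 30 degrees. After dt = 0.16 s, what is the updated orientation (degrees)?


delta_theta = w * dt = 0.21 * 0.16 = 0.0336 rad
= 1.9251 deg
theta_new = 30 + 1.9251 = 31.9251 deg


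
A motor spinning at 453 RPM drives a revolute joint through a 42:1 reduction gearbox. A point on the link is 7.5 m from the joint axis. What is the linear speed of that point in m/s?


omega_motor = 453 * 2*pi/60 = 47.438 rad/s
omega_joint = omega_motor / 42 = 1.1295 rad/s
v = omega_joint * r = 1.1295 * 7.5
= 8.4711 m/s


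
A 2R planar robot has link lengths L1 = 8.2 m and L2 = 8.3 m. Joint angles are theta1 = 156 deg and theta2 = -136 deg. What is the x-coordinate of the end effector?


Convert angles to radians: theta1 = 2.7227, theta2 = -2.3736
x = L1*cos(theta1) + L2*cos(theta1+theta2)
x = -7.4911 + 7.7994
x = 0.3084


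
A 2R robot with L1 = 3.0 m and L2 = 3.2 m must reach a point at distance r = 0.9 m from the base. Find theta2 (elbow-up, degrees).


cos(theta2) = (r^2 - L1^2 - L2^2) / (2*L1*L2)
cos(theta2) = (0.81 - 9.0 - 10.24) / 19.2
cos(theta2) = -0.959896
theta2 = 163.7185 degrees


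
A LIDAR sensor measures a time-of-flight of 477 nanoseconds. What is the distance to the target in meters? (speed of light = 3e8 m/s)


tof = 477 ns = 4.77e-07 s
dist = c * tof / 2
= 3e8 * 4.77e-07 / 2
= 71.55 m


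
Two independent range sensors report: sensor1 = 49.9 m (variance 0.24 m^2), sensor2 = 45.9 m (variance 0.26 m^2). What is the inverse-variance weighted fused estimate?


w1 = (1/var1) / (1/var1 + 1/var2)
   = 4.1667 / (4.1667 + 3.8462) = 0.52
w2 = 1 - w1 = 0.48
fused = w1*s1 + w2*s2 = 25.948 + 22.032
= 47.98 m


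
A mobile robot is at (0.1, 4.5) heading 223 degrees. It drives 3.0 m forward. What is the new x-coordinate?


x_new = x0 + d*cos(theta)
= 0.1 + 3.0*cos(223)
= 0.1 + -2.1941
= -2.0941


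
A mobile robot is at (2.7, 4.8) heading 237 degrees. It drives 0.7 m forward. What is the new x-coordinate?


x_new = x0 + d*cos(theta)
= 2.7 + 0.7*cos(237)
= 2.7 + -0.3812
= 2.3188


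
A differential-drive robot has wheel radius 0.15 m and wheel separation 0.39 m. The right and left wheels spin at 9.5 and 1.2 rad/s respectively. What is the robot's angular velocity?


vR = r*wR = 0.15*9.5 = 1.425 m/s
vL = r*wL = 0.15*1.2 = 0.18 m/s
v = (vR+vL)/2 = 0.8025 m/s
omega = (vR-vL)/L = 3.1923 rad/s
angular velocity = 3.1923 rad/s


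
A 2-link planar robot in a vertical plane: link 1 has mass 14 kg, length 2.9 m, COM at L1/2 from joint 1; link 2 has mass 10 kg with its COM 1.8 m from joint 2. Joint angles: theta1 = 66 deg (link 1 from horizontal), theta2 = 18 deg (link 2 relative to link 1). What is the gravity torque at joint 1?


Horizontal distance from joint 1 to link-1 COM:
  x_c1 = (L1/2)*cos(t1) = 1.45 * 0.4067 = 0.5898 m
Horizontal distance from joint 1 to link-2 COM:
  x_c2 = L1*cos(t1) + Lc2*cos(t1+t2)
       = 2.9*0.4067 + 1.8*0.1045 = 1.3677 m
tau1 = m1*g*x_c1 + m2*g*x_c2
     = 14*9.81*0.5898 + 10*9.81*1.3677
     = 80.9988 + 134.1701
     = 215.1689 Nm


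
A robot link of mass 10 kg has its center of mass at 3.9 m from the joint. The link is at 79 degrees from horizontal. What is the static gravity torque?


tau = m*g*L*cos(angle)
= 10 * 9.81 * 3.9 * cos(79 deg)
= 10 * 9.81 * 3.9 * 0.1908
= 73.0016 Nm


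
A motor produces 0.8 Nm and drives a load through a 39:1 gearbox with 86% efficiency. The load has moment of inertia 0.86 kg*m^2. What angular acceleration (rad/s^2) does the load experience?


tau_out = tau_motor * N * eta
= 0.8 * 39 * 0.86 = 26.832 Nm
alpha = tau_out / I = 26.832 / 0.86
= 31.2 rad/s^2


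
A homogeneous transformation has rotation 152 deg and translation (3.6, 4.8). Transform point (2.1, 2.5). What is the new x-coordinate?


x' = cos(theta)*px - sin(theta)*py + tx
= -0.8829*2.1 - 0.4695*2.5 + 3.6
= 0.5721


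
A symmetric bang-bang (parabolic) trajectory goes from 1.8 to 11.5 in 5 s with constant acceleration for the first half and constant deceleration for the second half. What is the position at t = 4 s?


Symmetric rest-to-rest: each phase covers (pf-p0)/2 in time T/2. 0.5*a*(T/2)^2 = (pf-p0)/2 => a = 4*(pf-p0)/T^2
a = 4*(11.5-1.8)/5^2 = 1.552
t = 4 is in the deceleration phase (t > T/2).
p = pf - 0.5*a*(T-t)^2 = 11.5 - 0.5*1.552*1^2
= 10.724


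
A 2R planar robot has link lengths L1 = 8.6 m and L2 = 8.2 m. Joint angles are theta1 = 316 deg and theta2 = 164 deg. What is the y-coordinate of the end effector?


Convert angles to radians: theta1 = 5.5152, theta2 = 2.8623
y = L1*sin(theta1) + L2*sin(theta1+theta2)
y = -5.9741 + 7.1014
y = 1.1273


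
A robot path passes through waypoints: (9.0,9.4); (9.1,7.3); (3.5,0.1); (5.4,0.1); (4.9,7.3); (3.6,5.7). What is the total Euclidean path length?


Segment lengths:
  seg1 = sqrt((0.1)^2 + (-2.1)^2) = 2.1024
  seg2 = sqrt((-5.6)^2 + (-7.2)^2) = 9.1214
  seg3 = sqrt((1.9)^2 + (0.0)^2) = 1.9
  seg4 = sqrt((-0.5)^2 + (7.2)^2) = 7.2173
  seg5 = sqrt((-1.3)^2 + (-1.6)^2) = 2.0616
Total = 22.4027


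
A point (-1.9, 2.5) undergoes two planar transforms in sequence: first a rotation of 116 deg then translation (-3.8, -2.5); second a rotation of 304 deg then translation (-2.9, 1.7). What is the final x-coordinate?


After transform 1:
x1 = cos(116)*-1.9 - sin(116)*2.5 + -3.8 = -5.2141
y1 = sin(116)*-1.9 + cos(116)*2.5 + -2.5 = -5.3036
After transform 2:
x2 = cos(304)*-5.2141 - sin(304)*-5.3036 + -2.9
= -10.2126


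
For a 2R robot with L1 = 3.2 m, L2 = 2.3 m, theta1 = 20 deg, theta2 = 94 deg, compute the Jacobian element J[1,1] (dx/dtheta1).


J[1,1] = -L1*sin(t1) - L2*sin(t1+t2)
= -3.2*sin(20) - 2.3*sin(114)
= -3.1956


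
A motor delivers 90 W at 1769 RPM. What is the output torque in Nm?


omega = 1769 * 2*pi/60 = 185.2492 rad/s
tau = P / omega = 90 / 185.2492
= 0.4858 Nm


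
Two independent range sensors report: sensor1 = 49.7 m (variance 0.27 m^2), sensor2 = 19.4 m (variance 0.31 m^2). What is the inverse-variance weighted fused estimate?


w1 = (1/var1) / (1/var1 + 1/var2)
   = 3.7037 / (3.7037 + 3.2258) = 0.5345
w2 = 1 - w1 = 0.4655
fused = w1*s1 + w2*s2 = 26.5638 + 9.031
= 35.5948 m


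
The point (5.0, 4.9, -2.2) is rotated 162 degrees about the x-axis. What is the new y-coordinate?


Rotation about x-axis: y' = y*cos(theta) - z*sin(theta)
= 4.9 * -0.9511 - -2.2 * 0.309
= -3.9803


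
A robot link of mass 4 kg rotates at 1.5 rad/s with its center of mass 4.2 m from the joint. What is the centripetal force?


F = m * omega^2 * r
= 4 * 1.5^2 * 4.2
= 4 * 2.25 * 4.2
= 37.8 N


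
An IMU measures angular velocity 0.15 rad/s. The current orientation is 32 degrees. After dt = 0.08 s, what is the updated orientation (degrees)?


delta_theta = w * dt = 0.15 * 0.08 = 0.012 rad
= 0.6875 deg
theta_new = 32 + 0.6875 = 32.6875 deg


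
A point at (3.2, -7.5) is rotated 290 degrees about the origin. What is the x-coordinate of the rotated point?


x' = x*cos(theta) - y*sin(theta)
cos(290 deg) = 0.342, sin(290 deg) = -0.9397
x' = 3.2 * 0.342 - -7.5 * -0.9397
= 1.0945 - 7.0477
= -5.9532


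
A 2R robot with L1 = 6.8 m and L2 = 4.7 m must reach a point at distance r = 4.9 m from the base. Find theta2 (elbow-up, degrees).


cos(theta2) = (r^2 - L1^2 - L2^2) / (2*L1*L2)
cos(theta2) = (24.01 - 46.24 - 22.09) / 63.92
cos(theta2) = -0.693367
theta2 = 133.8972 degrees


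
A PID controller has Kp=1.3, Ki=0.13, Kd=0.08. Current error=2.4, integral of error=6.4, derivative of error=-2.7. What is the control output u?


u = Kp*e + Ki*int(e) + Kd*de/dt
= 1.3*2.4 + 0.13*6.4 + 0.08*(-2.7)
= 3.12 + 0.832 + -0.216
= 3.736


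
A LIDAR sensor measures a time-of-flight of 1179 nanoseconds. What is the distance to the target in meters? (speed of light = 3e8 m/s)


tof = 1179 ns = 1.179e-06 s
dist = c * tof / 2
= 3e8 * 1.179e-06 / 2
= 176.85 m


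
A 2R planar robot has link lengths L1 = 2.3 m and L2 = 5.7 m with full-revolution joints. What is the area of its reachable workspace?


r_max = L1 + L2 = 8.0 m
r_min = |L1 - L2| = 3.4 m
Area = pi*(r_max^2 - r_min^2)
= pi*(64.0 - 11.56)
= pi * 52.44
= 164.7451 m^2


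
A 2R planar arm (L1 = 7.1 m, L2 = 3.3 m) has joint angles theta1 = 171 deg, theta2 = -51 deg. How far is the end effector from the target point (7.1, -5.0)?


End effector via forward kinematics:
x = L1*cos(t1) + L2*cos(t1+t2) = -8.6626
y = L1*sin(t1) + L2*sin(t1+t2) = 3.9686
Distance to target:
d = sqrt((7.1 - -8.6626)^2 + (-5.0 - 3.9686)^2)
= sqrt(248.4592 + 80.4352)
= 18.1354 m


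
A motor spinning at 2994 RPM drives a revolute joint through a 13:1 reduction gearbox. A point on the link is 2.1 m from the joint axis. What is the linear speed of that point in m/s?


omega_motor = 2994 * 2*pi/60 = 313.5309 rad/s
omega_joint = omega_motor / 13 = 24.1178 rad/s
v = omega_joint * r = 24.1178 * 2.1
= 50.6473 m/s


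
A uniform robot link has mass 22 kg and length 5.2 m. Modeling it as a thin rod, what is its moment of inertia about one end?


I = (1/3) * m * L^2
= (1/3) * 22 * 5.2^2
= 0.333333 * 22 * 27.04
= 198.2933 kg*m^2


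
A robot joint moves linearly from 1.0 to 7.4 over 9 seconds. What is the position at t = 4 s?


s = t/T = 4/9 = 0.4444
p(t) = p0 + (pf-p0)*s
= 1.0 + (7.4 - 1.0) * 0.4444
= 3.8444


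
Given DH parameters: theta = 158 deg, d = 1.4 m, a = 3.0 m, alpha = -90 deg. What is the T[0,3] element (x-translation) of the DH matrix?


T[0,3] = a * cos(theta)
= 3.0 * cos(158 deg)
= 3.0 * -0.9272
= -2.7816


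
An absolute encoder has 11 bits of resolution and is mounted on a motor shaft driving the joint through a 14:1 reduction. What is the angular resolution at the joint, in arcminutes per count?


counts = 2^11 = 2048
effective counts at joint = 2048 * 14 = 28672
resolution = 360*60 / 28672
= 0.7533 arcmin/count


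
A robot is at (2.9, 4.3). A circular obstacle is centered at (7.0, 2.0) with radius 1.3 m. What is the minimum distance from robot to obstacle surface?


center_dist = sqrt((2.9-7.0)^2 + (4.3-2.0)^2)
= sqrt(16.81 + 5.29)
= 4.7011
min_dist = center_dist - radius = 4.7011 - 1.3 = 3.4011 m


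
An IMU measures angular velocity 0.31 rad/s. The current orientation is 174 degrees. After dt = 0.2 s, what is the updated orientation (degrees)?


delta_theta = w * dt = 0.31 * 0.2 = 0.062 rad
= 3.5523 deg
theta_new = 174 + 3.5523 = 177.5523 deg


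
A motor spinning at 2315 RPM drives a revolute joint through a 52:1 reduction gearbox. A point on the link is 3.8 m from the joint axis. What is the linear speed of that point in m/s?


omega_motor = 2315 * 2*pi/60 = 242.4262 rad/s
omega_joint = omega_motor / 52 = 4.662 rad/s
v = omega_joint * r = 4.662 * 3.8
= 17.7158 m/s


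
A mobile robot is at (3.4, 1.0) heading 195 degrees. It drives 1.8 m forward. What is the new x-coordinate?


x_new = x0 + d*cos(theta)
= 3.4 + 1.8*cos(195)
= 3.4 + -1.7387
= 1.6613


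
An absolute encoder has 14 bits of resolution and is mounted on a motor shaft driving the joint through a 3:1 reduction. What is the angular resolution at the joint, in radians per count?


counts = 2^14 = 16384
effective counts at joint = 16384 * 3 = 49152
resolution = 2*pi / 49152
= 1.2783e-04 rad/count


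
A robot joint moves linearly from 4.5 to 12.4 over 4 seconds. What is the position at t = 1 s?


s = t/T = 1/4 = 0.25
p(t) = p0 + (pf-p0)*s
= 4.5 + (12.4 - 4.5) * 0.25
= 6.475


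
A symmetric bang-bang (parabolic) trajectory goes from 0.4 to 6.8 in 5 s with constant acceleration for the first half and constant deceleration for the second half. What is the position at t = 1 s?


Symmetric rest-to-rest: each phase covers (pf-p0)/2 in time T/2. 0.5*a*(T/2)^2 = (pf-p0)/2 => a = 4*(pf-p0)/T^2
a = 4*(6.8-0.4)/5^2 = 1.024
t = 1 is in the acceleration phase (t <= T/2).
p = p0 + 0.5*a*t^2 = 0.4 + 0.5*1.024*1^2
= 0.912


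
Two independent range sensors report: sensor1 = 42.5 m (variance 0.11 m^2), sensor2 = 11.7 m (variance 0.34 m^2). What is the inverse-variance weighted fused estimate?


w1 = (1/var1) / (1/var1 + 1/var2)
   = 9.0909 / (9.0909 + 2.9412) = 0.7556
w2 = 1 - w1 = 0.2444
fused = w1*s1 + w2*s2 = 32.1111 + 2.86
= 34.9711 m


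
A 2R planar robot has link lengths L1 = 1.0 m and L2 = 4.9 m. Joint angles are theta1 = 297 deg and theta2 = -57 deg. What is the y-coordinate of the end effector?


Convert angles to radians: theta1 = 5.1836, theta2 = -0.9948
y = L1*sin(theta1) + L2*sin(theta1+theta2)
y = -0.891 + -4.2435
y = -5.1345


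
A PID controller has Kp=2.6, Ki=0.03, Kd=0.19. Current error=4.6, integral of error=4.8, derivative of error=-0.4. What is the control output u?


u = Kp*e + Ki*int(e) + Kd*de/dt
= 2.6*4.6 + 0.03*4.8 + 0.19*(-0.4)
= 11.96 + 0.144 + -0.076
= 12.028


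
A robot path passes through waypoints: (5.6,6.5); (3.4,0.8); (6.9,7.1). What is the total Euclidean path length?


Segment lengths:
  seg1 = sqrt((-2.2)^2 + (-5.7)^2) = 6.1098
  seg2 = sqrt((3.5)^2 + (6.3)^2) = 7.2069
Total = 13.3168


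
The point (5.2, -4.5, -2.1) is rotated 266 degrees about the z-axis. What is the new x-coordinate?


Rotation about z-axis: x' = x*cos(theta) - y*sin(theta)
= 5.2 * -0.0698 - -4.5 * -0.9976
= -4.8518


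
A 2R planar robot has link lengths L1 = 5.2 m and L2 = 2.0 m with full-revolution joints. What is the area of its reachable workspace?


r_max = L1 + L2 = 7.2 m
r_min = |L1 - L2| = 3.2 m
Area = pi*(r_max^2 - r_min^2)
= pi*(51.84 - 10.24)
= pi * 41.6
= 130.6903 m^2


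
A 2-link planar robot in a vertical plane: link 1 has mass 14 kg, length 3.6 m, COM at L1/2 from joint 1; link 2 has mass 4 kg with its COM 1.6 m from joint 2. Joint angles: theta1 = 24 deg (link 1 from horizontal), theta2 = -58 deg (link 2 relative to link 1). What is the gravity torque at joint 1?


Horizontal distance from joint 1 to link-1 COM:
  x_c1 = (L1/2)*cos(t1) = 1.8 * 0.9135 = 1.6444 m
Horizontal distance from joint 1 to link-2 COM:
  x_c2 = L1*cos(t1) + Lc2*cos(t1+t2)
       = 3.6*0.9135 + 1.6*0.829 = 4.6152 m
tau1 = m1*g*x_c1 + m2*g*x_c2
     = 14*9.81*1.6444 + 4*9.81*4.6152
     = 225.8394 + 181.1014
     = 406.9408 Nm


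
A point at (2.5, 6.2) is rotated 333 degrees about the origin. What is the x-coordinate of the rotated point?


x' = x*cos(theta) - y*sin(theta)
cos(333 deg) = 0.891, sin(333 deg) = -0.454
x' = 2.5 * 0.891 - 6.2 * -0.454
= 2.2275 - -2.8147
= 5.0423


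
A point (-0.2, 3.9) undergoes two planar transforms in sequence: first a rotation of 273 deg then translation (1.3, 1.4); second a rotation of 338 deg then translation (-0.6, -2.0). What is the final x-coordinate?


After transform 1:
x1 = cos(273)*-0.2 - sin(273)*3.9 + 1.3 = 5.1842
y1 = sin(273)*-0.2 + cos(273)*3.9 + 1.4 = 1.8038
After transform 2:
x2 = cos(338)*5.1842 - sin(338)*1.8038 + -0.6
= 4.8824


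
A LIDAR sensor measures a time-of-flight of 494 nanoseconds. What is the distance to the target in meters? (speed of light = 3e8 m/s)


tof = 494 ns = 4.94e-07 s
dist = c * tof / 2
= 3e8 * 4.94e-07 / 2
= 74.1 m


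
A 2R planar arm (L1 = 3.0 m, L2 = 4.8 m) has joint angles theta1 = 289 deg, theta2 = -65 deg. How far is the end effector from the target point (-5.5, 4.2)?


End effector via forward kinematics:
x = L1*cos(t1) + L2*cos(t1+t2) = -2.4761
y = L1*sin(t1) + L2*sin(t1+t2) = -6.1709
Distance to target:
d = sqrt((-5.5 - -2.4761)^2 + (4.2 - -6.1709)^2)
= sqrt(9.1438 + 107.5559)
= 10.8028 m


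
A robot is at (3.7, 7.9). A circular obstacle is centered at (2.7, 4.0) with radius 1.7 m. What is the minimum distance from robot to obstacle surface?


center_dist = sqrt((3.7-2.7)^2 + (7.9-4.0)^2)
= sqrt(1.0 + 15.21)
= 4.0262
min_dist = center_dist - radius = 4.0262 - 1.7 = 2.3262 m


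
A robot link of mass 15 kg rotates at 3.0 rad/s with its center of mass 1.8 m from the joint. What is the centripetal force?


F = m * omega^2 * r
= 15 * 3.0^2 * 1.8
= 15 * 9.0 * 1.8
= 243.0 N


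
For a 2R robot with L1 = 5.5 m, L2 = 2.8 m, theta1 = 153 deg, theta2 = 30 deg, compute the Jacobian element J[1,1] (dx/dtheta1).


J[1,1] = -L1*sin(t1) - L2*sin(t1+t2)
= -5.5*sin(153) - 2.8*sin(183)
= -2.3504


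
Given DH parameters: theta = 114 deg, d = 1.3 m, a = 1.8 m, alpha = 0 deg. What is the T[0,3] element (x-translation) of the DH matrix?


T[0,3] = a * cos(theta)
= 1.8 * cos(114 deg)
= 1.8 * -0.4067
= -0.7321


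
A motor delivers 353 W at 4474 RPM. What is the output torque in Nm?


omega = 4474 * 2*pi/60 = 468.5162 rad/s
tau = P / omega = 353 / 468.5162
= 0.7534 Nm


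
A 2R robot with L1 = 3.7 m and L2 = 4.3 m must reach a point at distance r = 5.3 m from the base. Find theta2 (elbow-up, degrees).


cos(theta2) = (r^2 - L1^2 - L2^2) / (2*L1*L2)
cos(theta2) = (28.09 - 13.69 - 18.49) / 31.82
cos(theta2) = -0.128536
theta2 = 97.385 degrees


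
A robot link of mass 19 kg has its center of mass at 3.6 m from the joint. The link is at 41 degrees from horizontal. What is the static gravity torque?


tau = m*g*L*cos(angle)
= 19 * 9.81 * 3.6 * cos(41 deg)
= 19 * 9.81 * 3.6 * 0.7547
= 506.4131 Nm


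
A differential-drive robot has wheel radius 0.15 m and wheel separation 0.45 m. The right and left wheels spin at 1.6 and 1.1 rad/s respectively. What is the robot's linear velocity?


vR = r*wR = 0.15*1.6 = 0.24 m/s
vL = r*wL = 0.15*1.1 = 0.165 m/s
v = (vR+vL)/2 = 0.2025 m/s
omega = (vR-vL)/L = 0.1667 rad/s
linear velocity = 0.2025 m/s


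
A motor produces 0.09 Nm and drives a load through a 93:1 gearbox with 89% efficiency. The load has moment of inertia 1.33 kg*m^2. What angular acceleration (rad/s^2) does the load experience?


tau_out = tau_motor * N * eta
= 0.09 * 93 * 0.89 = 7.4493 Nm
alpha = tau_out / I = 7.4493 / 1.33
= 5.601 rad/s^2


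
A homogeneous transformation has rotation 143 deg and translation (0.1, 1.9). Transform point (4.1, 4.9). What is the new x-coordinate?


x' = cos(theta)*px - sin(theta)*py + tx
= -0.7986*4.1 - 0.6018*4.9 + 0.1
= -6.1233


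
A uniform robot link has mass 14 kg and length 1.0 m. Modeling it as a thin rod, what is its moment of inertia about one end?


I = (1/3) * m * L^2
= (1/3) * 14 * 1.0^2
= 0.333333 * 14 * 1.0
= 4.6667 kg*m^2


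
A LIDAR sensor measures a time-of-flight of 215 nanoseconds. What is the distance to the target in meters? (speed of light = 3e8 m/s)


tof = 215 ns = 2.15e-07 s
dist = c * tof / 2
= 3e8 * 2.15e-07 / 2
= 32.25 m


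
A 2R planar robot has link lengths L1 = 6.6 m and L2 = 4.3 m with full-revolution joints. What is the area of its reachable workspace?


r_max = L1 + L2 = 10.9 m
r_min = |L1 - L2| = 2.3 m
Area = pi*(r_max^2 - r_min^2)
= pi*(118.81 - 5.29)
= pi * 113.52
= 356.6336 m^2


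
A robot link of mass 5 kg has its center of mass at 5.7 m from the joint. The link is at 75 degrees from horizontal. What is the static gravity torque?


tau = m*g*L*cos(angle)
= 5 * 9.81 * 5.7 * cos(75 deg)
= 5 * 9.81 * 5.7 * 0.2588
= 72.3619 Nm


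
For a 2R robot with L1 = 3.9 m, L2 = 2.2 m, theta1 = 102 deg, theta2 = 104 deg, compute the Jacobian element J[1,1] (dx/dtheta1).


J[1,1] = -L1*sin(t1) - L2*sin(t1+t2)
= -3.9*sin(102) - 2.2*sin(206)
= -2.8504


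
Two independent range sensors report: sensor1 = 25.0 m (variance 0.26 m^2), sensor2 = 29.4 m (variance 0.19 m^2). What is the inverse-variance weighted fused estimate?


w1 = (1/var1) / (1/var1 + 1/var2)
   = 3.8462 / (3.8462 + 5.2632) = 0.4222
w2 = 1 - w1 = 0.5778
fused = w1*s1 + w2*s2 = 10.5556 + 16.9867
= 27.5422 m


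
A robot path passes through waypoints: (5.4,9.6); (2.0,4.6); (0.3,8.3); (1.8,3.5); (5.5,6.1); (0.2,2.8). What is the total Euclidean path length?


Segment lengths:
  seg1 = sqrt((-3.4)^2 + (-5.0)^2) = 6.0465
  seg2 = sqrt((-1.7)^2 + (3.7)^2) = 4.0719
  seg3 = sqrt((1.5)^2 + (-4.8)^2) = 5.0289
  seg4 = sqrt((3.7)^2 + (2.6)^2) = 4.5222
  seg5 = sqrt((-5.3)^2 + (-3.3)^2) = 6.2434
Total = 25.9128


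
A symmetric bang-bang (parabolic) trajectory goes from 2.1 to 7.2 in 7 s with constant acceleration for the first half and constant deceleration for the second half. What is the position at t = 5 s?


Symmetric rest-to-rest: each phase covers (pf-p0)/2 in time T/2. 0.5*a*(T/2)^2 = (pf-p0)/2 => a = 4*(pf-p0)/T^2
a = 4*(7.2-2.1)/7^2 = 0.4163
t = 5 is in the deceleration phase (t > T/2).
p = pf - 0.5*a*(T-t)^2 = 7.2 - 0.5*0.4163*2^2
= 6.3673


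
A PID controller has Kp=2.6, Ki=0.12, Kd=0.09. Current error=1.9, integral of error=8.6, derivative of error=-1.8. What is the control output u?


u = Kp*e + Ki*int(e) + Kd*de/dt
= 2.6*1.9 + 0.12*8.6 + 0.09*(-1.8)
= 4.94 + 1.032 + -0.162
= 5.81


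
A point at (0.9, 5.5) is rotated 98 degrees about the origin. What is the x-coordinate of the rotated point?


x' = x*cos(theta) - y*sin(theta)
cos(98 deg) = -0.1392, sin(98 deg) = 0.9903
x' = 0.9 * -0.1392 - 5.5 * 0.9903
= -0.1253 - 5.4465
= -5.5717


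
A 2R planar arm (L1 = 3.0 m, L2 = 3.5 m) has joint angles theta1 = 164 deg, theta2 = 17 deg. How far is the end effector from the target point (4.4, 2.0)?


End effector via forward kinematics:
x = L1*cos(t1) + L2*cos(t1+t2) = -6.3833
y = L1*sin(t1) + L2*sin(t1+t2) = 0.7658
Distance to target:
d = sqrt((4.4 - -6.3833)^2 + (2.0 - 0.7658)^2)
= sqrt(116.2785 + 1.5232)
= 10.8536 m


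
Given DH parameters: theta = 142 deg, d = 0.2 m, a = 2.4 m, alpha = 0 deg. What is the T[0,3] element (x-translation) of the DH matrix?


T[0,3] = a * cos(theta)
= 2.4 * cos(142 deg)
= 2.4 * -0.788
= -1.8912


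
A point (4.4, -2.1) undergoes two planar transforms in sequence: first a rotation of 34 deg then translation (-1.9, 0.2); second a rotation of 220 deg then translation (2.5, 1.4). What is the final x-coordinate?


After transform 1:
x1 = cos(34)*4.4 - sin(34)*-2.1 + -1.9 = 2.9221
y1 = sin(34)*4.4 + cos(34)*-2.1 + 0.2 = 0.9195
After transform 2:
x2 = cos(220)*2.9221 - sin(220)*0.9195 + 2.5
= 0.8526


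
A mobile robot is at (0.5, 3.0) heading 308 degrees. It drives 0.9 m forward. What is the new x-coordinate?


x_new = x0 + d*cos(theta)
= 0.5 + 0.9*cos(308)
= 0.5 + 0.5541
= 1.0541


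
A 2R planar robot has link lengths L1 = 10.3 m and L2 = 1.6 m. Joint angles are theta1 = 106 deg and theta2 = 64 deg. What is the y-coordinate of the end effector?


Convert angles to radians: theta1 = 1.85, theta2 = 1.117
y = L1*sin(theta1) + L2*sin(theta1+theta2)
y = 9.901 + 0.2778
y = 10.1788


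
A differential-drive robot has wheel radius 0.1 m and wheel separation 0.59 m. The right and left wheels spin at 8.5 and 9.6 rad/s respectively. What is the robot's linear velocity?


vR = r*wR = 0.1*8.5 = 0.85 m/s
vL = r*wL = 0.1*9.6 = 0.96 m/s
v = (vR+vL)/2 = 0.905 m/s
omega = (vR-vL)/L = -0.1864 rad/s
linear velocity = 0.905 m/s


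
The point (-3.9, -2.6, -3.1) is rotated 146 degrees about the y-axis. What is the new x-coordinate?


Rotation about y-axis: x' = x*cos(theta) + z*sin(theta)
= -3.9 * -0.829 + -3.1 * 0.5592
= 1.4997


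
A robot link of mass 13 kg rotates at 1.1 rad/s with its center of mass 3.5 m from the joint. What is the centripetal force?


F = m * omega^2 * r
= 13 * 1.1^2 * 3.5
= 13 * 1.21 * 3.5
= 55.055 N


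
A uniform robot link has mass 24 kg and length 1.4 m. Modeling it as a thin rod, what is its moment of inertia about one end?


I = (1/3) * m * L^2
= (1/3) * 24 * 1.4^2
= 0.333333 * 24 * 1.96
= 15.68 kg*m^2


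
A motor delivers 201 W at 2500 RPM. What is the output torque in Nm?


omega = 2500 * 2*pi/60 = 261.7994 rad/s
tau = P / omega = 201 / 261.7994
= 0.7678 Nm


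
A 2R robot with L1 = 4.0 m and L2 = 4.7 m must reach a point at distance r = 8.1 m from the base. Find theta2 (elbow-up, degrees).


cos(theta2) = (r^2 - L1^2 - L2^2) / (2*L1*L2)
cos(theta2) = (65.61 - 16.0 - 22.09) / 37.6
cos(theta2) = 0.731915
theta2 = 42.9528 degrees


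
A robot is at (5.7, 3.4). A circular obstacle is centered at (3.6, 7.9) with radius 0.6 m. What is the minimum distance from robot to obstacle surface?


center_dist = sqrt((5.7-3.6)^2 + (3.4-7.9)^2)
= sqrt(4.41 + 20.25)
= 4.9659
min_dist = center_dist - radius = 4.9659 - 0.6 = 4.3659 m


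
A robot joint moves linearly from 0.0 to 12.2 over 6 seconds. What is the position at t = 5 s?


s = t/T = 5/6 = 0.8333
p(t) = p0 + (pf-p0)*s
= 0.0 + (12.2 - 0.0) * 0.8333
= 10.1667
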